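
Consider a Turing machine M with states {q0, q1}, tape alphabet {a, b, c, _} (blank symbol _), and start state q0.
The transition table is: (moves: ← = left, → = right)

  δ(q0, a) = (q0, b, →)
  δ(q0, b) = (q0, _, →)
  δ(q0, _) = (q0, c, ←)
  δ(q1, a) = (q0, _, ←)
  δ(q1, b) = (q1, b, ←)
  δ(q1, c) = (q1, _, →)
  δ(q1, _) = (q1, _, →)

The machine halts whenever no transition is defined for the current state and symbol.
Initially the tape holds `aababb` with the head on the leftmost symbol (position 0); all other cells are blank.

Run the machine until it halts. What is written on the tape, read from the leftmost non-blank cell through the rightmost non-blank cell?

q0 | [a]ababb_   read a → write b, move →, go to q0
q0 | b[a]babb_   read a → write b, move →, go to q0
q0 | bb[b]abb_   read b → write _, move →, go to q0
q0 | bb_[a]bb_   read a → write b, move →, go to q0
q0 | bb_b[b]b_   read b → write _, move →, go to q0
q0 | bb_b_[b]_   read b → write _, move →, go to q0
q0 | bb_b__[_]   read _ → write c, move ←, go to q0
q0 | bb_b_[_]c   read _ → write c, move ←, go to q0
q0 | bb_b[_]cc   read _ → write c, move ←, go to q0
q0 | bb_[b]ccc   read b → write _, move →, go to q0
q0 | bb__[c]cc
The non-blank tape span at halt is bb__ccc.

bb__ccc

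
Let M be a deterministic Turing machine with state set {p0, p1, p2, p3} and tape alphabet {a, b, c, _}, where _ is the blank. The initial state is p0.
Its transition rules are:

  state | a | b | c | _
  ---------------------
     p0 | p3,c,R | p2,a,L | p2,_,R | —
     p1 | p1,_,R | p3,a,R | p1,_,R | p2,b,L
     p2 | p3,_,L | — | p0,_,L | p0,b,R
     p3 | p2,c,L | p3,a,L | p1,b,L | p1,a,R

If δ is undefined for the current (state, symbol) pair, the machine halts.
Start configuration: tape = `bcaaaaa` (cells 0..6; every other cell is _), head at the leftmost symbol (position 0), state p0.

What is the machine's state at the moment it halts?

p0 | __[b]caaaaa   read b → write a, move L, go to p2
p2 | _[_]acaaaaa   read _ → write b, move R, go to p0
p0 | _b[a]caaaaa   read a → write c, move R, go to p3
p3 | _bc[c]aaaaa   read c → write b, move L, go to p1
p1 | _b[c]baaaaa   read c → write _, move R, go to p1
p1 | _b_[b]aaaaa   read b → write a, move R, go to p3
p3 | _b_a[a]aaaa   read a → write c, move L, go to p2
p2 | _b_[a]caaaa   read a → write _, move L, go to p3
p3 | _b[_]_caaaa   read _ → write a, move R, go to p1
p1 | _ba[_]caaaa   read _ → write b, move L, go to p2
p2 | _b[a]bcaaaa   read a → write _, move L, go to p3
p3 | _[b]_bcaaaa   read b → write a, move L, go to p3
p3 | [_]a_bcaaaa   read _ → write a, move R, go to p1
p1 | a[a]_bcaaaa   read a → write _, move R, go to p1
p1 | a_[_]bcaaaa   read _ → write b, move L, go to p2
p2 | a[_]bbcaaaa   read _ → write b, move R, go to p0
p0 | ab[b]bcaaaa   read b → write a, move L, go to p2
p2 | a[b]abcaaaa
No transition is defined for (p2, b); M halts in state p2.

p2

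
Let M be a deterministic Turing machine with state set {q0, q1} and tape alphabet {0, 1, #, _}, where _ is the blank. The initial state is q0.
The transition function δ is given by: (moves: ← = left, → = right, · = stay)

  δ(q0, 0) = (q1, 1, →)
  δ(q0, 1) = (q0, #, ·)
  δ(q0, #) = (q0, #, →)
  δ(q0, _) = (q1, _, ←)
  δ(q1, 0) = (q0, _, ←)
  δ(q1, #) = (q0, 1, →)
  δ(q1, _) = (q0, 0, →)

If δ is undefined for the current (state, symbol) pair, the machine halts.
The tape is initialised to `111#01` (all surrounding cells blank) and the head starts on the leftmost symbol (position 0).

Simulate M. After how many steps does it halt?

8

state=q0 head=0 tape=[1]11#01   (q0,1)→(q0,#,·)
state=q0 head=0 tape=[#]11#01   (q0,#)→(q0,#,→)
state=q0 head=1 tape=#[1]1#01   (q0,1)→(q0,#,·)
state=q0 head=1 tape=#[#]1#01   (q0,#)→(q0,#,→)
state=q0 head=2 tape=##[1]#01   (q0,1)→(q0,#,·)
state=q0 head=2 tape=##[#]#01   (q0,#)→(q0,#,→)
state=q0 head=3 tape=###[#]01   (q0,#)→(q0,#,→)
state=q0 head=4 tape=####[0]1   (q0,0)→(q1,1,→)
state=q1 head=5 tape=####1[1]
M halts after 8 transitions.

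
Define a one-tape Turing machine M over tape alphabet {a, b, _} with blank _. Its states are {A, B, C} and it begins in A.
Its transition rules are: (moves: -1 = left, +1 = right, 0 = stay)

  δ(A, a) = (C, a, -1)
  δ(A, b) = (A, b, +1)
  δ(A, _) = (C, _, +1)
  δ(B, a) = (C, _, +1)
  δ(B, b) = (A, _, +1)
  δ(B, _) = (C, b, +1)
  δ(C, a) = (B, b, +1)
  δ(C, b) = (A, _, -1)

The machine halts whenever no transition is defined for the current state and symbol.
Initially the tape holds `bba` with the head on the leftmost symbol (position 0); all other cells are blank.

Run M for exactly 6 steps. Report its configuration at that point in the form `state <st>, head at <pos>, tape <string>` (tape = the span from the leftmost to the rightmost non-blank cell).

state=A head=0 tape=[b]ba   (A,b)→(A,b,+1)
state=A head=1 tape=b[b]a   (A,b)→(A,b,+1)
state=A head=2 tape=bb[a]   (A,a)→(C,a,-1)
state=C head=1 tape=b[b]a   (C,b)→(A,_,-1)
state=A head=0 tape=[b]_a   (A,b)→(A,b,+1)
state=A head=1 tape=b[_]a   (A,_)→(C,_,+1)
state=C head=2 tape=b_[a]
After 6 steps: state C, head at 2, tape b_a.

state C, head at 2, tape b_a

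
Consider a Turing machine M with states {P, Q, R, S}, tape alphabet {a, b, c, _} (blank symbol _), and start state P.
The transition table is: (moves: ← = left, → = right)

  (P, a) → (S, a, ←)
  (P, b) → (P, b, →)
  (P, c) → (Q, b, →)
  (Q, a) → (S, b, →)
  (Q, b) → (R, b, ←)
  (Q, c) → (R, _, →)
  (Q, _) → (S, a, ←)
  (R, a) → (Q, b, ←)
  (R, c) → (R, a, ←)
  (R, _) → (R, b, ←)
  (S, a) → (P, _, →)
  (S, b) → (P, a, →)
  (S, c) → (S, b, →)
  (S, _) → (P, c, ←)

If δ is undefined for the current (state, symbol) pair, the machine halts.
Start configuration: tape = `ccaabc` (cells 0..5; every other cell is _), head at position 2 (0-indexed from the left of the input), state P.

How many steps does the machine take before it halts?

27

P | cc[a]abc__   read a → write a, move ←, go to S
S | c[c]aabc__   read c → write b, move →, go to S
S | cb[a]abc__   read a → write _, move →, go to P
P | cb_[a]bc__   read a → write a, move ←, go to S
S | cb[_]abc__   read _ → write c, move ←, go to P
P | c[b]cabc__   read b → write b, move →, go to P
P | cb[c]abc__   read c → write b, move →, go to Q
Q | cbb[a]bc__   read a → write b, move →, go to S
S | cbbb[b]c__   read b → write a, move →, go to P
P | cbbba[c]__   read c → write b, move →, go to Q
Q | cbbbab[_]_   read _ → write a, move ←, go to S
S | cbbba[b]a_   read b → write a, move →, go to P
P | cbbbaa[a]_   read a → write a, move ←, go to S
S | cbbba[a]a_   read a → write _, move →, go to P
P | cbbba_[a]_   read a → write a, move ←, go to S
S | cbbba[_]a_   read _ → write c, move ←, go to P
P | cbbb[a]ca_   read a → write a, move ←, go to S
S | cbb[b]aca_   read b → write a, move →, go to P
P | cbba[a]ca_   read a → write a, move ←, go to S
S | cbb[a]aca_   read a → write _, move →, go to P
P | cbb_[a]ca_   read a → write a, move ←, go to S
S | cbb[_]aca_   read _ → write c, move ←, go to P
P | cb[b]caca_   read b → write b, move →, go to P
P | cbb[c]aca_   read c → write b, move →, go to Q
Q | cbbb[a]ca_   read a → write b, move →, go to S
S | cbbbb[c]a_   read c → write b, move →, go to S
S | cbbbbb[a]_   read a → write _, move →, go to P
P | cbbbbb_[_]
M halts after 27 transitions.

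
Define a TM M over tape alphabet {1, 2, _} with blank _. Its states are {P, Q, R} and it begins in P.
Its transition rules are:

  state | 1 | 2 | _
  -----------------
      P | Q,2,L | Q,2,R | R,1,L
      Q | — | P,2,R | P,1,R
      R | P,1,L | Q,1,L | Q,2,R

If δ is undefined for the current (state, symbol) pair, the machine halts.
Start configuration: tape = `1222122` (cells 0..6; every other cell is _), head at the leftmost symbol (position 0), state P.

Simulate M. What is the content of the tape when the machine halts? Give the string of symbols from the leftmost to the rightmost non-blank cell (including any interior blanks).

1222222211

state=P head=0 tape=_[1]222122__   (P,1)→(Q,2,L)
state=Q head=-1 tape=[_]2222122__   (Q,_)→(P,1,R)
state=P head=0 tape=1[2]222122__   (P,2)→(Q,2,R)
state=Q head=1 tape=12[2]22122__   (Q,2)→(P,2,R)
state=P head=2 tape=122[2]2122__   (P,2)→(Q,2,R)
state=Q head=3 tape=1222[2]122__   (Q,2)→(P,2,R)
state=P head=4 tape=12222[1]22__   (P,1)→(Q,2,L)
state=Q head=3 tape=1222[2]222__   (Q,2)→(P,2,R)
state=P head=4 tape=12222[2]22__   (P,2)→(Q,2,R)
state=Q head=5 tape=122222[2]2__   (Q,2)→(P,2,R)
state=P head=6 tape=1222222[2]__   (P,2)→(Q,2,R)
state=Q head=7 tape=12222222[_]_   (Q,_)→(P,1,R)
state=P head=8 tape=122222221[_]   (P,_)→(R,1,L)
state=R head=7 tape=12222222[1]1   (R,1)→(P,1,L)
state=P head=6 tape=1222222[2]11   (P,2)→(Q,2,R)
state=Q head=7 tape=12222222[1]1
The non-blank tape span at halt is 1222222211.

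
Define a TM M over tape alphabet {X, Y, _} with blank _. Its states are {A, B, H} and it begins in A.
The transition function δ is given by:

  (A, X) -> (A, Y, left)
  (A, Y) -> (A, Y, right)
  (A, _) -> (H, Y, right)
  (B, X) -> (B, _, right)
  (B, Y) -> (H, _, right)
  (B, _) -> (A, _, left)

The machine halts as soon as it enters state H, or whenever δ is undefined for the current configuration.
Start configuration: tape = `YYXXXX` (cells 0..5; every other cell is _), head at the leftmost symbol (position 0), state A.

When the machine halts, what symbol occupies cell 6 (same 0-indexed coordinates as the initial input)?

Y

state=A head=0 tape=[Y]YXXXX__   (A,Y)→(A,Y,right)
state=A head=1 tape=Y[Y]XXXX__   (A,Y)→(A,Y,right)
state=A head=2 tape=YY[X]XXX__   (A,X)→(A,Y,left)
state=A head=1 tape=Y[Y]YXXX__   (A,Y)→(A,Y,right)
state=A head=2 tape=YY[Y]XXX__   (A,Y)→(A,Y,right)
state=A head=3 tape=YYY[X]XX__   (A,X)→(A,Y,left)
state=A head=2 tape=YY[Y]YXX__   (A,Y)→(A,Y,right)
state=A head=3 tape=YYY[Y]XX__   (A,Y)→(A,Y,right)
state=A head=4 tape=YYYY[X]X__   (A,X)→(A,Y,left)
state=A head=3 tape=YYY[Y]YX__   (A,Y)→(A,Y,right)
state=A head=4 tape=YYYY[Y]X__   (A,Y)→(A,Y,right)
state=A head=5 tape=YYYYY[X]__   (A,X)→(A,Y,left)
state=A head=4 tape=YYYY[Y]Y__   (A,Y)→(A,Y,right)
state=A head=5 tape=YYYYY[Y]__   (A,Y)→(A,Y,right)
state=A head=6 tape=YYYYYY[_]_   (A,_)→(H,Y,right)
state=H head=7 tape=YYYYYYY[_]
Cell 6 holds Y when M halts.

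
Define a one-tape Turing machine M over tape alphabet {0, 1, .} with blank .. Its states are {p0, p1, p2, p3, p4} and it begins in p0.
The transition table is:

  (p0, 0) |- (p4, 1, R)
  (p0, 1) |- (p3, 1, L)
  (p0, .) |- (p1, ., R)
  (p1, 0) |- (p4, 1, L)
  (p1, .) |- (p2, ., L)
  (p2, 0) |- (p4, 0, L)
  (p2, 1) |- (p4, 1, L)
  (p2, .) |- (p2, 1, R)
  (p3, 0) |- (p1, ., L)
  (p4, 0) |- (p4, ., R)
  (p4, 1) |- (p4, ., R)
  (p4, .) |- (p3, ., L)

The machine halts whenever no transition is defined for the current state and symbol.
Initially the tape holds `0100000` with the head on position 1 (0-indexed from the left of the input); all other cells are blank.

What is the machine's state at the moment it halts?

p3

state=p0 head=1 tape=..0[1]00000.   (p0,1)→(p3,1,L)
state=p3 head=0 tape=..[0]100000.   (p3,0)→(p1,.,L)
state=p1 head=-1 tape=.[.].100000.   (p1,.)→(p2,.,L)
state=p2 head=-2 tape=[.]..100000.   (p2,.)→(p2,1,R)
state=p2 head=-1 tape=1[.].100000.   (p2,.)→(p2,1,R)
state=p2 head=0 tape=11[.]100000.   (p2,.)→(p2,1,R)
state=p2 head=1 tape=111[1]00000.   (p2,1)→(p4,1,L)
state=p4 head=0 tape=11[1]100000.   (p4,1)→(p4,.,R)
state=p4 head=1 tape=11.[1]00000.   (p4,1)→(p4,.,R)
state=p4 head=2 tape=11..[0]0000.   (p4,0)→(p4,.,R)
state=p4 head=3 tape=11...[0]000.   (p4,0)→(p4,.,R)
state=p4 head=4 tape=11....[0]00.   (p4,0)→(p4,.,R)
state=p4 head=5 tape=11.....[0]0.   (p4,0)→(p4,.,R)
state=p4 head=6 tape=11......[0].   (p4,0)→(p4,.,R)
state=p4 head=7 tape=11.......[.]   (p4,.)→(p3,.,L)
state=p3 head=6 tape=11......[.].
No transition is defined for (p3, .); M halts in state p3.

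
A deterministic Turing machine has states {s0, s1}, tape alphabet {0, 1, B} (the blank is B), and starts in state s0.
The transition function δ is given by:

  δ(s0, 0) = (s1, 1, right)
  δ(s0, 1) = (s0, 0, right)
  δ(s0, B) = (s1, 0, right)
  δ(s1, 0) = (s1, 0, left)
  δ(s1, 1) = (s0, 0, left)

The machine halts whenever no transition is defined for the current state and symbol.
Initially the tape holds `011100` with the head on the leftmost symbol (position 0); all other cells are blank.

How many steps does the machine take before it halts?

state=s0 head=0 tape=BB[0]11100   (s0,0)→(s1,1,right)
state=s1 head=1 tape=BB1[1]1100   (s1,1)→(s0,0,left)
state=s0 head=0 tape=BB[1]01100   (s0,1)→(s0,0,right)
state=s0 head=1 tape=BB0[0]1100   (s0,0)→(s1,1,right)
state=s1 head=2 tape=BB01[1]100   (s1,1)→(s0,0,left)
state=s0 head=1 tape=BB0[1]0100   (s0,1)→(s0,0,right)
state=s0 head=2 tape=BB00[0]100   (s0,0)→(s1,1,right)
state=s1 head=3 tape=BB001[1]00   (s1,1)→(s0,0,left)
state=s0 head=2 tape=BB00[1]000   (s0,1)→(s0,0,right)
state=s0 head=3 tape=BB000[0]00   (s0,0)→(s1,1,right)
state=s1 head=4 tape=BB0001[0]0   (s1,0)→(s1,0,left)
state=s1 head=3 tape=BB000[1]00   (s1,1)→(s0,0,left)
state=s0 head=2 tape=BB00[0]000   (s0,0)→(s1,1,right)
state=s1 head=3 tape=BB001[0]00   (s1,0)→(s1,0,left)
state=s1 head=2 tape=BB00[1]000   (s1,1)→(s0,0,left)
state=s0 head=1 tape=BB0[0]0000   (s0,0)→(s1,1,right)
state=s1 head=2 tape=BB01[0]000   (s1,0)→(s1,0,left)
state=s1 head=1 tape=BB0[1]0000   (s1,1)→(s0,0,left)
state=s0 head=0 tape=BB[0]00000   (s0,0)→(s1,1,right)
state=s1 head=1 tape=BB1[0]0000   (s1,0)→(s1,0,left)
state=s1 head=0 tape=BB[1]00000   (s1,1)→(s0,0,left)
state=s0 head=-1 tape=B[B]000000   (s0,B)→(s1,0,right)
state=s1 head=0 tape=B0[0]00000   (s1,0)→(s1,0,left)
state=s1 head=-1 tape=B[0]000000   (s1,0)→(s1,0,left)
state=s1 head=-2 tape=[B]0000000
M halts after 24 transitions.

24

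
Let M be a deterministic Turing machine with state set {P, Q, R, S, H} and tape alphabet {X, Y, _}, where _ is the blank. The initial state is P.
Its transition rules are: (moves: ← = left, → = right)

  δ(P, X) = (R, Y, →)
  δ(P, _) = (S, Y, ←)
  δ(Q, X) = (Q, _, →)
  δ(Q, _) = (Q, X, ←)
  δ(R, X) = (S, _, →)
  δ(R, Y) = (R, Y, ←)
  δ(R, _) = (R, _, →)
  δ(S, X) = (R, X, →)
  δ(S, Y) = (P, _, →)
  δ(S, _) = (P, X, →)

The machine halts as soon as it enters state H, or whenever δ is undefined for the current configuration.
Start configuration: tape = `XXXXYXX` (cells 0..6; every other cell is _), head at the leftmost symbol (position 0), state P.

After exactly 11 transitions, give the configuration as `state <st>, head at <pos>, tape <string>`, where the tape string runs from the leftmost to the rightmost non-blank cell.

state=P head=0 tape=[X]XXXYXX__   (P,X)→(R,Y,→)
state=R head=1 tape=Y[X]XXYXX__   (R,X)→(S,_,→)
state=S head=2 tape=Y_[X]XYXX__   (S,X)→(R,X,→)
state=R head=3 tape=Y_X[X]YXX__   (R,X)→(S,_,→)
state=S head=4 tape=Y_X_[Y]XX__   (S,Y)→(P,_,→)
state=P head=5 tape=Y_X__[X]X__   (P,X)→(R,Y,→)
state=R head=6 tape=Y_X__Y[X]__   (R,X)→(S,_,→)
state=S head=7 tape=Y_X__Y_[_]_   (S,_)→(P,X,→)
state=P head=8 tape=Y_X__Y_X[_]   (P,_)→(S,Y,←)
state=S head=7 tape=Y_X__Y_[X]Y   (S,X)→(R,X,→)
state=R head=8 tape=Y_X__Y_X[Y]   (R,Y)→(R,Y,←)
state=R head=7 tape=Y_X__Y_[X]Y
After 11 steps: state R, head at 7, tape Y_X__Y_XY.

state R, head at 7, tape Y_X__Y_XY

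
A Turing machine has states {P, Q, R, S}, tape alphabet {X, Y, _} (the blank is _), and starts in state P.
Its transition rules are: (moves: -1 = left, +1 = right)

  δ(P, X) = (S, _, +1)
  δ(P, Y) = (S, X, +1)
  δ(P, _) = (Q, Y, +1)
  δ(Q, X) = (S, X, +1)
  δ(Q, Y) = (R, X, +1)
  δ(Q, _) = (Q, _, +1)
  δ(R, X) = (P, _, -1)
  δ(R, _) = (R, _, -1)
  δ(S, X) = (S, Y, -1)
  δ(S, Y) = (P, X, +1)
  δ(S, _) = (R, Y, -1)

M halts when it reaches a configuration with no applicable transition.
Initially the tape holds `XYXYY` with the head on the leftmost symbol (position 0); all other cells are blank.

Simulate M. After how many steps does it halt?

17

P | [X]YXYY_   read X → write _, move +1, go to S
S | _[Y]XYY_   read Y → write X, move +1, go to P
P | _X[X]YY_   read X → write _, move +1, go to S
S | _X_[Y]Y_   read Y → write X, move +1, go to P
P | _X_X[Y]_   read Y → write X, move +1, go to S
S | _X_XX[_]   read _ → write Y, move -1, go to R
R | _X_X[X]Y   read X → write _, move -1, go to P
P | _X_[X]_Y   read X → write _, move +1, go to S
S | _X__[_]Y   read _ → write Y, move -1, go to R
R | _X_[_]YY   read _ → write _, move -1, go to R
R | _X[_]_YY   read _ → write _, move -1, go to R
R | _[X]__YY   read X → write _, move -1, go to P
P | [_]___YY   read _ → write Y, move +1, go to Q
Q | Y[_]__YY   read _ → write _, move +1, go to Q
Q | Y_[_]_YY   read _ → write _, move +1, go to Q
Q | Y__[_]YY   read _ → write _, move +1, go to Q
Q | Y___[Y]Y   read Y → write X, move +1, go to R
R | Y___X[Y]
M halts after 17 transitions.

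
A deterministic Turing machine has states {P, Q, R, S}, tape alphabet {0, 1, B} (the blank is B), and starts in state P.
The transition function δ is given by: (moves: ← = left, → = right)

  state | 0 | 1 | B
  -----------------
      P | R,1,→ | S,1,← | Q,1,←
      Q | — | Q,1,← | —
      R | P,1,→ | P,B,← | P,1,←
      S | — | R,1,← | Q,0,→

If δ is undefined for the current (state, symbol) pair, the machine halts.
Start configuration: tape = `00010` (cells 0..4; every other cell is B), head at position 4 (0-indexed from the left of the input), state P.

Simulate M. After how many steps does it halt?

15

P | BBB0001[0]B   read 0 → write 1, move →, go to R
R | BBB00011[B]   read B → write 1, move ←, go to P
P | BBB0001[1]1   read 1 → write 1, move ←, go to S
S | BBB000[1]11   read 1 → write 1, move ←, go to R
R | BBB00[0]111   read 0 → write 1, move →, go to P
P | BBB001[1]11   read 1 → write 1, move ←, go to S
S | BBB00[1]111   read 1 → write 1, move ←, go to R
R | BBB0[0]1111   read 0 → write 1, move →, go to P
P | BBB01[1]111   read 1 → write 1, move ←, go to S
S | BBB0[1]1111   read 1 → write 1, move ←, go to R
R | BBB[0]11111   read 0 → write 1, move →, go to P
P | BBB1[1]1111   read 1 → write 1, move ←, go to S
S | BBB[1]11111   read 1 → write 1, move ←, go to R
R | BB[B]111111   read B → write 1, move ←, go to P
P | B[B]1111111   read B → write 1, move ←, go to Q
Q | [B]11111111
M halts after 15 transitions.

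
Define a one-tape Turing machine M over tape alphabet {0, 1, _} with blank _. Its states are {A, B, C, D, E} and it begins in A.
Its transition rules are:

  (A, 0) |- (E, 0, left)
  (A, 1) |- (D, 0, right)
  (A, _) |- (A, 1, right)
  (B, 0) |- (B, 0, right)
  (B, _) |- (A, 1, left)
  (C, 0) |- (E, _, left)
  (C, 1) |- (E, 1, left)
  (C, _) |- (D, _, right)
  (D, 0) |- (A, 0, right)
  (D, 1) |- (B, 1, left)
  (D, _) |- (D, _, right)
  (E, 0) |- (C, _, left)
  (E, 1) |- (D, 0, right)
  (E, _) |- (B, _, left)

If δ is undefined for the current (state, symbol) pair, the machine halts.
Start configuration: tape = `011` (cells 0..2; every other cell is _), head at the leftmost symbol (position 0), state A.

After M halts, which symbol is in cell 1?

state=A head=0 tape=___[0]11   (A,0)→(E,0,left)
state=E head=-1 tape=__[_]011   (E,_)→(B,_,left)
state=B head=-2 tape=_[_]_011   (B,_)→(A,1,left)
state=A head=-3 tape=[_]1_011   (A,_)→(A,1,right)
state=A head=-2 tape=1[1]_011   (A,1)→(D,0,right)
state=D head=-1 tape=10[_]011   (D,_)→(D,_,right)
state=D head=0 tape=10_[0]11   (D,0)→(A,0,right)
state=A head=1 tape=10_0[1]1   (A,1)→(D,0,right)
state=D head=2 tape=10_00[1]   (D,1)→(B,1,left)
state=B head=1 tape=10_0[0]1   (B,0)→(B,0,right)
state=B head=2 tape=10_00[1]
Cell 1 holds 0 when M halts.

0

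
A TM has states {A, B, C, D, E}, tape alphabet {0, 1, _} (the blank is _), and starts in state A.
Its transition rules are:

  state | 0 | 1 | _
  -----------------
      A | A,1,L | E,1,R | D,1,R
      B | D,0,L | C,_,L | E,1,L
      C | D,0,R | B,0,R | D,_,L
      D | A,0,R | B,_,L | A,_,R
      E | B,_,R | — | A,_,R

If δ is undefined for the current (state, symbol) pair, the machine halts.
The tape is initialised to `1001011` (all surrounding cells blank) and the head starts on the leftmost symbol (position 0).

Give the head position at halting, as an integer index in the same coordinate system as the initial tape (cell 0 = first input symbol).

A | __[1]001011   read 1 → write 1, move R, go to E
E | __1[0]01011   read 0 → write _, move R, go to B
B | __1_[0]1011   read 0 → write 0, move L, go to D
D | __1[_]01011   read _ → write _, move R, go to A
A | __1_[0]1011   read 0 → write 1, move L, go to A
A | __1[_]11011   read _ → write 1, move R, go to D
D | __11[1]1011   read 1 → write _, move L, go to B
B | __1[1]_1011   read 1 → write _, move L, go to C
C | __[1]__1011   read 1 → write 0, move R, go to B
B | __0[_]_1011   read _ → write 1, move L, go to E
E | __[0]1_1011   read 0 → write _, move R, go to B
B | ___[1]_1011   read 1 → write _, move L, go to C
C | __[_]__1011   read _ → write _, move L, go to D
D | _[_]___1011   read _ → write _, move R, go to A
A | __[_]__1011   read _ → write 1, move R, go to D
D | __1[_]_1011   read _ → write _, move R, go to A
A | __1_[_]1011   read _ → write 1, move R, go to D
D | __1_1[1]011   read 1 → write _, move L, go to B
B | __1_[1]_011   read 1 → write _, move L, go to C
C | __1[_]__011   read _ → write _, move L, go to D
D | __[1]___011   read 1 → write _, move L, go to B
B | _[_]____011   read _ → write 1, move L, go to E
E | [_]1____011   read _ → write _, move R, go to A
A | _[1]____011   read 1 → write 1, move R, go to E
E | _1[_]___011   read _ → write _, move R, go to A
A | _1_[_]__011   read _ → write 1, move R, go to D
D | _1_1[_]_011   read _ → write _, move R, go to A
A | _1_1_[_]011   read _ → write 1, move R, go to D
D | _1_1_1[0]11   read 0 → write 0, move R, go to A
A | _1_1_10[1]1   read 1 → write 1, move R, go to E
E | _1_1_101[1]
At halt the head is at cell 6.

6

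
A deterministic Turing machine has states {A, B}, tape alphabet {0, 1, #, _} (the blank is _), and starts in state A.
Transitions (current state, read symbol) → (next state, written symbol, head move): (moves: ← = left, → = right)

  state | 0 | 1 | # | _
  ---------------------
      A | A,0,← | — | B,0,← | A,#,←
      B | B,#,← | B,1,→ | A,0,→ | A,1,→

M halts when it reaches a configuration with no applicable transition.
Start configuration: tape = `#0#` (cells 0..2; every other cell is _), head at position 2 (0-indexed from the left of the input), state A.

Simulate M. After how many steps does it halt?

state=A head=2 tape=_#0[#]   (A,#)→(B,0,←)
state=B head=1 tape=_#[0]0   (B,0)→(B,#,←)
state=B head=0 tape=_[#]#0   (B,#)→(A,0,→)
state=A head=1 tape=_0[#]0   (A,#)→(B,0,←)
state=B head=0 tape=_[0]00   (B,0)→(B,#,←)
state=B head=-1 tape=[_]#00   (B,_)→(A,1,→)
state=A head=0 tape=1[#]00   (A,#)→(B,0,←)
state=B head=-1 tape=[1]000   (B,1)→(B,1,→)
state=B head=0 tape=1[0]00   (B,0)→(B,#,←)
state=B head=-1 tape=[1]#00   (B,1)→(B,1,→)
state=B head=0 tape=1[#]00   (B,#)→(A,0,→)
state=A head=1 tape=10[0]0   (A,0)→(A,0,←)
state=A head=0 tape=1[0]00   (A,0)→(A,0,←)
state=A head=-1 tape=[1]000
M halts after 13 transitions.

13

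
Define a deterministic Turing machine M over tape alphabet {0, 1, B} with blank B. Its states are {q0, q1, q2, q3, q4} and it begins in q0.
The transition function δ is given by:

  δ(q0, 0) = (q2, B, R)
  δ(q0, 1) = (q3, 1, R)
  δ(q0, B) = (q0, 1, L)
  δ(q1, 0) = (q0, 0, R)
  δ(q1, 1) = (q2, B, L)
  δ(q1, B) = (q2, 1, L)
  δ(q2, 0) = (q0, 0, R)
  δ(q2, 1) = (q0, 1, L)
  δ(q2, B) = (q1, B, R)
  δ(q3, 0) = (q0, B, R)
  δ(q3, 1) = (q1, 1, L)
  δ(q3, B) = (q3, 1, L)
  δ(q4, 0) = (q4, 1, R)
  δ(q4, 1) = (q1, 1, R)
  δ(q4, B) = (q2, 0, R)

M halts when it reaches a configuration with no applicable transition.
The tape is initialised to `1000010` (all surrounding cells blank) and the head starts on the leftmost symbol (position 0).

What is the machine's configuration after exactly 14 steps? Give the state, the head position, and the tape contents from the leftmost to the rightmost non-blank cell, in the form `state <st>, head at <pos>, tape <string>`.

state q1, head at 0, tape 1111110

state=q0 head=0 tape=[1]000010   (q0,1)→(q3,1,R)
state=q3 head=1 tape=1[0]00010   (q3,0)→(q0,B,R)
state=q0 head=2 tape=1B[0]0010   (q0,0)→(q2,B,R)
state=q2 head=3 tape=1BB[0]010   (q2,0)→(q0,0,R)
state=q0 head=4 tape=1BB0[0]10   (q0,0)→(q2,B,R)
state=q2 head=5 tape=1BB0B[1]0   (q2,1)→(q0,1,L)
state=q0 head=4 tape=1BB0[B]10   (q0,B)→(q0,1,L)
state=q0 head=3 tape=1BB[0]110   (q0,0)→(q2,B,R)
state=q2 head=4 tape=1BBB[1]10   (q2,1)→(q0,1,L)
state=q0 head=3 tape=1BB[B]110   (q0,B)→(q0,1,L)
state=q0 head=2 tape=1B[B]1110   (q0,B)→(q0,1,L)
state=q0 head=1 tape=1[B]11110   (q0,B)→(q0,1,L)
state=q0 head=0 tape=[1]111110   (q0,1)→(q3,1,R)
state=q3 head=1 tape=1[1]11110   (q3,1)→(q1,1,L)
state=q1 head=0 tape=[1]111110
After 14 steps: state q1, head at 0, tape 1111110.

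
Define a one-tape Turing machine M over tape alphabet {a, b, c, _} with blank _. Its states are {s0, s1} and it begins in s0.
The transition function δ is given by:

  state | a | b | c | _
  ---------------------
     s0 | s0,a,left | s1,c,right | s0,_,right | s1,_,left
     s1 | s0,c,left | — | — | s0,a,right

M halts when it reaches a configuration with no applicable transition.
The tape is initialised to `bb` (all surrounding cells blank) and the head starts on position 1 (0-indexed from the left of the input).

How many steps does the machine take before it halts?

s0 | b[b]__   read b → write c, move right, go to s1
s1 | bc[_]_   read _ → write a, move right, go to s0
s0 | bca[_]   read _ → write _, move left, go to s1
s1 | bc[a]_   read a → write c, move left, go to s0
s0 | b[c]c_   read c → write _, move right, go to s0
s0 | b_[c]_   read c → write _, move right, go to s0
s0 | b__[_]   read _ → write _, move left, go to s1
s1 | b_[_]_   read _ → write a, move right, go to s0
s0 | b_a[_]   read _ → write _, move left, go to s1
s1 | b_[a]_   read a → write c, move left, go to s0
s0 | b[_]c_   read _ → write _, move left, go to s1
s1 | [b]_c_
M halts after 11 transitions.

11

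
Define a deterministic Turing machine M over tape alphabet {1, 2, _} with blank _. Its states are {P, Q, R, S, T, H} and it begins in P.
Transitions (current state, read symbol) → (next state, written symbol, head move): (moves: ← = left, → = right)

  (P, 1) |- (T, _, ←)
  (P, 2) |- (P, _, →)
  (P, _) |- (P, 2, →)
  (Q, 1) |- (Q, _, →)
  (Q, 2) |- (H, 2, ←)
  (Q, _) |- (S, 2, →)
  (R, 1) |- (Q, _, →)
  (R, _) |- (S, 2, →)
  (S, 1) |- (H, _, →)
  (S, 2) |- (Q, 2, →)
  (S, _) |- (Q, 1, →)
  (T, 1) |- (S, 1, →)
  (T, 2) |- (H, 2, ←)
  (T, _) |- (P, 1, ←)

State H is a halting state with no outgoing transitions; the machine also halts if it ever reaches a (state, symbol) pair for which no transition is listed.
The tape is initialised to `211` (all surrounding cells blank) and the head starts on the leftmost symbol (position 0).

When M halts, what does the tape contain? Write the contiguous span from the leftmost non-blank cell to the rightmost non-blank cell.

state=P head=0 tape=__[2]11   (P,2)→(P,_,→)
state=P head=1 tape=___[1]1   (P,1)→(T,_,←)
state=T head=0 tape=__[_]_1   (T,_)→(P,1,←)
state=P head=-1 tape=_[_]1_1   (P,_)→(P,2,→)
state=P head=0 tape=_2[1]_1   (P,1)→(T,_,←)
state=T head=-1 tape=_[2]__1   (T,2)→(H,2,←)
state=H head=-2 tape=[_]2__1
The non-blank tape span at halt is 2__1.

2__1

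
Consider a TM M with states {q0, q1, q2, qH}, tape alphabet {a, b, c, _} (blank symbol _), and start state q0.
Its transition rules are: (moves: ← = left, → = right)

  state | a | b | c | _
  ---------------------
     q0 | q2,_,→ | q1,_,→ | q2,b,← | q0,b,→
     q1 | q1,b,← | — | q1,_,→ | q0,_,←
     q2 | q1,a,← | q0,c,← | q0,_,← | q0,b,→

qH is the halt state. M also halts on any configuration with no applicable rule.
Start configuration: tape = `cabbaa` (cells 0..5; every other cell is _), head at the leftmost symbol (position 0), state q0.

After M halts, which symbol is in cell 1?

state=q0 head=0 tape=_[c]abbaa   (q0,c)→(q2,b,←)
state=q2 head=-1 tape=[_]babbaa   (q2,_)→(q0,b,→)
state=q0 head=0 tape=b[b]abbaa   (q0,b)→(q1,_,→)
state=q1 head=1 tape=b_[a]bbaa   (q1,a)→(q1,b,←)
state=q1 head=0 tape=b[_]bbbaa   (q1,_)→(q0,_,←)
state=q0 head=-1 tape=[b]_bbbaa   (q0,b)→(q1,_,→)
state=q1 head=0 tape=_[_]bbbaa   (q1,_)→(q0,_,←)
state=q0 head=-1 tape=[_]_bbbaa   (q0,_)→(q0,b,→)
state=q0 head=0 tape=b[_]bbbaa   (q0,_)→(q0,b,→)
state=q0 head=1 tape=bb[b]bbaa   (q0,b)→(q1,_,→)
state=q1 head=2 tape=bb_[b]baa
Cell 1 holds _ when M halts.

_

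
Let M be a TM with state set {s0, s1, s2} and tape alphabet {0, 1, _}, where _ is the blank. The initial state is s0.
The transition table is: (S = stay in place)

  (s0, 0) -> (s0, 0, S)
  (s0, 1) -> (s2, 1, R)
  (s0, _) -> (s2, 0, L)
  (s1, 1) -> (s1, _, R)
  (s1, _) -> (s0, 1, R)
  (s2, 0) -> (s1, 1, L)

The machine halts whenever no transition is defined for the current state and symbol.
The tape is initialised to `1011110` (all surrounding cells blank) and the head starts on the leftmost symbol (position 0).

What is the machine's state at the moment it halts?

s1

state=s0 head=0 tape=[1]011110   (s0,1)→(s2,1,R)
state=s2 head=1 tape=1[0]11110   (s2,0)→(s1,1,L)
state=s1 head=0 tape=[1]111110   (s1,1)→(s1,_,R)
state=s1 head=1 tape=_[1]11110   (s1,1)→(s1,_,R)
state=s1 head=2 tape=__[1]1110   (s1,1)→(s1,_,R)
state=s1 head=3 tape=___[1]110   (s1,1)→(s1,_,R)
state=s1 head=4 tape=____[1]10   (s1,1)→(s1,_,R)
state=s1 head=5 tape=_____[1]0   (s1,1)→(s1,_,R)
state=s1 head=6 tape=______[0]
No transition is defined for (s1, 0); M halts in state s1.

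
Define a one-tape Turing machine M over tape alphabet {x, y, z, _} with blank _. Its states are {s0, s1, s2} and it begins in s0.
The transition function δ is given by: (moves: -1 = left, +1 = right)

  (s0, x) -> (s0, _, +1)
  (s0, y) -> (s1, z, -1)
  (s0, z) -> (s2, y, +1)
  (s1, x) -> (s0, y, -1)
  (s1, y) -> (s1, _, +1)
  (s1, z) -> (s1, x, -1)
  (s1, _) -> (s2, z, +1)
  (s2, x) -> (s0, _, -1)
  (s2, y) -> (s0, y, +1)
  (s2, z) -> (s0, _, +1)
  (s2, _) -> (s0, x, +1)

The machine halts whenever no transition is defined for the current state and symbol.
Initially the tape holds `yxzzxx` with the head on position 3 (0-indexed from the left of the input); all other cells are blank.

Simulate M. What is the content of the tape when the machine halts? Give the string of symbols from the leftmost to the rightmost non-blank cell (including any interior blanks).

zz__yx

state=s0 head=3 tape=_yxz[z]xx_   (s0,z)→(s2,y,+1)
state=s2 head=4 tape=_yxzy[x]x_   (s2,x)→(s0,_,-1)
state=s0 head=3 tape=_yxz[y]_x_   (s0,y)→(s1,z,-1)
state=s1 head=2 tape=_yx[z]z_x_   (s1,z)→(s1,x,-1)
state=s1 head=1 tape=_y[x]xz_x_   (s1,x)→(s0,y,-1)
state=s0 head=0 tape=_[y]yxz_x_   (s0,y)→(s1,z,-1)
state=s1 head=-1 tape=[_]zyxz_x_   (s1,_)→(s2,z,+1)
state=s2 head=0 tape=z[z]yxz_x_   (s2,z)→(s0,_,+1)
state=s0 head=1 tape=z_[y]xz_x_   (s0,y)→(s1,z,-1)
state=s1 head=0 tape=z[_]zxz_x_   (s1,_)→(s2,z,+1)
state=s2 head=1 tape=zz[z]xz_x_   (s2,z)→(s0,_,+1)
state=s0 head=2 tape=zz_[x]z_x_   (s0,x)→(s0,_,+1)
state=s0 head=3 tape=zz__[z]_x_   (s0,z)→(s2,y,+1)
state=s2 head=4 tape=zz__y[_]x_   (s2,_)→(s0,x,+1)
state=s0 head=5 tape=zz__yx[x]_   (s0,x)→(s0,_,+1)
state=s0 head=6 tape=zz__yx_[_]
The non-blank tape span at halt is zz__yx.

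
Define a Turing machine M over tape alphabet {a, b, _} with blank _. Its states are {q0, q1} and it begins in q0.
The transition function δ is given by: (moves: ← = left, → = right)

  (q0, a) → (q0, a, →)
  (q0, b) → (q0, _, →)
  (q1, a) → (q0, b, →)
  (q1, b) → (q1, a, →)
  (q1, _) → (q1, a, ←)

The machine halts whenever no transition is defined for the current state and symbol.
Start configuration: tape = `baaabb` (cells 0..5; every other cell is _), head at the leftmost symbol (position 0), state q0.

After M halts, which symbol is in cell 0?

_

q0 | [b]aaabb_   read b → write _, move →, go to q0
q0 | _[a]aabb_   read a → write a, move →, go to q0
q0 | _a[a]abb_   read a → write a, move →, go to q0
q0 | _aa[a]bb_   read a → write a, move →, go to q0
q0 | _aaa[b]b_   read b → write _, move →, go to q0
q0 | _aaa_[b]_   read b → write _, move →, go to q0
q0 | _aaa__[_]
Cell 0 holds _ when M halts.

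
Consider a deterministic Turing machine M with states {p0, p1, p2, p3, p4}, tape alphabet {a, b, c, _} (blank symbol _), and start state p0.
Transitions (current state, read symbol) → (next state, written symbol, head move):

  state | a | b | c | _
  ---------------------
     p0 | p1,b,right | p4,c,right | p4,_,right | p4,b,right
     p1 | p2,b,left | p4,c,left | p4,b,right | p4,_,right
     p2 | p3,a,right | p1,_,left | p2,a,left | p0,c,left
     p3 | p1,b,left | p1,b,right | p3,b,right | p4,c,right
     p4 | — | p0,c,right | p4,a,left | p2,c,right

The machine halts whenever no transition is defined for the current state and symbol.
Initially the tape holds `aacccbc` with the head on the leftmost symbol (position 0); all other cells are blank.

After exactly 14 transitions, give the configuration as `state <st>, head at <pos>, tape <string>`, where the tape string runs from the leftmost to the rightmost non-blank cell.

p0 | _[a]acccbc   read a → write b, move right, go to p1
p1 | _b[a]cccbc   read a → write b, move left, go to p2
p2 | _[b]bcccbc   read b → write _, move left, go to p1
p1 | [_]_bcccbc   read _ → write _, move right, go to p4
p4 | _[_]bcccbc   read _ → write c, move right, go to p2
p2 | _c[b]cccbc   read b → write _, move left, go to p1
p1 | _[c]_cccbc   read c → write b, move right, go to p4
p4 | _b[_]cccbc   read _ → write c, move right, go to p2
p2 | _bc[c]ccbc   read c → write a, move left, go to p2
p2 | _b[c]accbc   read c → write a, move left, go to p2
p2 | _[b]aaccbc   read b → write _, move left, go to p1
p1 | [_]_aaccbc   read _ → write _, move right, go to p4
p4 | _[_]aaccbc   read _ → write c, move right, go to p2
p2 | _c[a]accbc   read a → write a, move right, go to p3
p3 | _ca[a]ccbc
After 14 steps: state p3, head at 2, tape caaccbc.

state p3, head at 2, tape caaccbc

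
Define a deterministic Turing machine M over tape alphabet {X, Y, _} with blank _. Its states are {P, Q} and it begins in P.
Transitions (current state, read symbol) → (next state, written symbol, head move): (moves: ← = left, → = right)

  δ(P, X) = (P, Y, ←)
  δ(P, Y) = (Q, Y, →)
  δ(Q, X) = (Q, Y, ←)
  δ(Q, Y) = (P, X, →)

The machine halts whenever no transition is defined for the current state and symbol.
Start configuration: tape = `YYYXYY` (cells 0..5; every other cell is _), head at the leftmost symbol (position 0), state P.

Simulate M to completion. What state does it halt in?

state=P head=0 tape=[Y]YYXYY_   (P,Y)→(Q,Y,→)
state=Q head=1 tape=Y[Y]YXYY_   (Q,Y)→(P,X,→)
state=P head=2 tape=YX[Y]XYY_   (P,Y)→(Q,Y,→)
state=Q head=3 tape=YXY[X]YY_   (Q,X)→(Q,Y,←)
state=Q head=2 tape=YX[Y]YYY_   (Q,Y)→(P,X,→)
state=P head=3 tape=YXX[Y]YY_   (P,Y)→(Q,Y,→)
state=Q head=4 tape=YXXY[Y]Y_   (Q,Y)→(P,X,→)
state=P head=5 tape=YXXYX[Y]_   (P,Y)→(Q,Y,→)
state=Q head=6 tape=YXXYXY[_]
No transition is defined for (Q, _); M halts in state Q.

Q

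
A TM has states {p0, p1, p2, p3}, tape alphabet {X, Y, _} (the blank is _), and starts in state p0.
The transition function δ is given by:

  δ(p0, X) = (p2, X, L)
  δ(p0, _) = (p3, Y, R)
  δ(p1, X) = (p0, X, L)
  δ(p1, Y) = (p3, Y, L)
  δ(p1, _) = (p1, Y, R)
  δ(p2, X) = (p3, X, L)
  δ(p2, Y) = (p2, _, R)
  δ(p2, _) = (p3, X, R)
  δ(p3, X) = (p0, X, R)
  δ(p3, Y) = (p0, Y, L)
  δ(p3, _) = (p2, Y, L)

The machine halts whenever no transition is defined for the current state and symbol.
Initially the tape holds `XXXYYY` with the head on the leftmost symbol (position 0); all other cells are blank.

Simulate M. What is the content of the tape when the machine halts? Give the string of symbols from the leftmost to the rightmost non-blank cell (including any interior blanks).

p0 | ____[X]XXYYY   read X → write X, move L, go to p2
p2 | ___[_]XXXYYY   read _ → write X, move R, go to p3
p3 | ___X[X]XXYYY   read X → write X, move R, go to p0
p0 | ___XX[X]XYYY   read X → write X, move L, go to p2
p2 | ___X[X]XXYYY   read X → write X, move L, go to p3
p3 | ___[X]XXXYYY   read X → write X, move R, go to p0
p0 | ___X[X]XXYYY   read X → write X, move L, go to p2
p2 | ___[X]XXXYYY   read X → write X, move L, go to p3
p3 | __[_]XXXXYYY   read _ → write Y, move L, go to p2
p2 | _[_]YXXXXYYY   read _ → write X, move R, go to p3
p3 | _X[Y]XXXXYYY   read Y → write Y, move L, go to p0
p0 | _[X]YXXXXYYY   read X → write X, move L, go to p2
p2 | [_]XYXXXXYYY   read _ → write X, move R, go to p3
p3 | X[X]YXXXXYYY   read X → write X, move R, go to p0
p0 | XX[Y]XXXXYYY
The non-blank tape span at halt is XXYXXXXYYY.

XXYXXXXYYY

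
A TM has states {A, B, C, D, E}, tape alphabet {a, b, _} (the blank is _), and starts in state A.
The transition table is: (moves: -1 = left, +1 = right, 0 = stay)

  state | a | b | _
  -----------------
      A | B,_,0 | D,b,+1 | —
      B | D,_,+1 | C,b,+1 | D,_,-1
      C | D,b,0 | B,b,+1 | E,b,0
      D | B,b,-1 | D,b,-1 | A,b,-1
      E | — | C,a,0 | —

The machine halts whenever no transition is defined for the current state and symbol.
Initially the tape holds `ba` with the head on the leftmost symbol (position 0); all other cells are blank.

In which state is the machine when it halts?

A | __[b]a_   read b → write b, move +1, go to D
D | __b[a]_   read a → write b, move -1, go to B
B | __[b]b_   read b → write b, move +1, go to C
C | __b[b]_   read b → write b, move +1, go to B
B | __bb[_]   read _ → write _, move -1, go to D
D | __b[b]_   read b → write b, move -1, go to D
D | __[b]b_   read b → write b, move -1, go to D
D | _[_]bb_   read _ → write b, move -1, go to A
A | [_]bbb_
No transition is defined for (A, _); M halts in state A.

A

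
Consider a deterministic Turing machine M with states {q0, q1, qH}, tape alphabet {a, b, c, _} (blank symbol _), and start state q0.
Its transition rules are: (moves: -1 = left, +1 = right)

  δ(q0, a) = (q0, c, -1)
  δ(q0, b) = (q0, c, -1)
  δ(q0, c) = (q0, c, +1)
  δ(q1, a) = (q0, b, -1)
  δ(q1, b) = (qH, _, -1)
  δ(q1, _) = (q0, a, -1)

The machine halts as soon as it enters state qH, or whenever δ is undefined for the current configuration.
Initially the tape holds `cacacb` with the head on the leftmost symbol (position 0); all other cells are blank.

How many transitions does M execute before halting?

12

q0 | [c]acacb_   read c → write c, move +1, go to q0
q0 | c[a]cacb_   read a → write c, move -1, go to q0
q0 | [c]ccacb_   read c → write c, move +1, go to q0
q0 | c[c]cacb_   read c → write c, move +1, go to q0
q0 | cc[c]acb_   read c → write c, move +1, go to q0
q0 | ccc[a]cb_   read a → write c, move -1, go to q0
q0 | cc[c]ccb_   read c → write c, move +1, go to q0
q0 | ccc[c]cb_   read c → write c, move +1, go to q0
q0 | cccc[c]b_   read c → write c, move +1, go to q0
q0 | ccccc[b]_   read b → write c, move -1, go to q0
q0 | cccc[c]c_   read c → write c, move +1, go to q0
q0 | ccccc[c]_   read c → write c, move +1, go to q0
q0 | cccccc[_]
M halts after 12 transitions.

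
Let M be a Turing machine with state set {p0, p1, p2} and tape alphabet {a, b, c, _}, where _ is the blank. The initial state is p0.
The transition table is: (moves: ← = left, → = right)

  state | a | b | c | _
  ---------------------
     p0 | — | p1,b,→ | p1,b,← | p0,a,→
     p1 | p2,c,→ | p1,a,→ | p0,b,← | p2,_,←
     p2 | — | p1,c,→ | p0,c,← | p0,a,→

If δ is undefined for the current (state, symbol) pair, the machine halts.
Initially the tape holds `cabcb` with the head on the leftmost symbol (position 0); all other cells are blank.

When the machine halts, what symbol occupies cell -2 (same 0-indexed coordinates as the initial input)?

a

p0 | __[c]abcb_   read c → write b, move ←, go to p1
p1 | _[_]babcb_   read _ → write _, move ←, go to p2
p2 | [_]_babcb_   read _ → write a, move →, go to p0
p0 | a[_]babcb_   read _ → write a, move →, go to p0
p0 | aa[b]abcb_   read b → write b, move →, go to p1
p1 | aab[a]bcb_   read a → write c, move →, go to p2
p2 | aabc[b]cb_   read b → write c, move →, go to p1
p1 | aabcc[c]b_   read c → write b, move ←, go to p0
p0 | aabc[c]bb_   read c → write b, move ←, go to p1
p1 | aab[c]bbb_   read c → write b, move ←, go to p0
p0 | aa[b]bbbb_   read b → write b, move →, go to p1
p1 | aab[b]bbb_   read b → write a, move →, go to p1
p1 | aaba[b]bb_   read b → write a, move →, go to p1
p1 | aabaa[b]b_   read b → write a, move →, go to p1
p1 | aabaaa[b]_   read b → write a, move →, go to p1
p1 | aabaaaa[_]   read _ → write _, move ←, go to p2
p2 | aabaaa[a]_
Cell -2 holds a when M halts.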